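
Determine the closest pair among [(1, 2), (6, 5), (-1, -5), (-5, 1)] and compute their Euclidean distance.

Computing all pairwise distances among 4 points:

d((1, 2), (6, 5)) = 5.831 <-- minimum
d((1, 2), (-1, -5)) = 7.2801
d((1, 2), (-5, 1)) = 6.0828
d((6, 5), (-1, -5)) = 12.2066
d((6, 5), (-5, 1)) = 11.7047
d((-1, -5), (-5, 1)) = 7.2111

Closest pair: (1, 2) and (6, 5) with distance 5.831

The closest pair is (1, 2) and (6, 5) with Euclidean distance 5.831. For 4 points, brute-force pairwise comparison is shown above. For large n, the divide-and-conquer algorithm (sort by x, recurse on halves, check the dividing strip) achieves O(n log n).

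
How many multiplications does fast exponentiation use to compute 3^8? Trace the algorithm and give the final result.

Computing 3^8 by squaring (build up from 3^1; each line after the first costs one multiplication):

3^1 = 3
3^2 = (3^1)^2 = 3^2 = 9
3^4 = (3^2)^2 = 9^2 = 81
3^8 = (3^4)^2 = 81^2 = 6561

Result: 6561
Multiplications needed: 3 (3 lines after 3^1)

3^8 = 6561. Using exponentiation by squaring, this requires 3 multiplications. The key idea: if the exponent is even, square the half-power; if odd, multiply by the base once.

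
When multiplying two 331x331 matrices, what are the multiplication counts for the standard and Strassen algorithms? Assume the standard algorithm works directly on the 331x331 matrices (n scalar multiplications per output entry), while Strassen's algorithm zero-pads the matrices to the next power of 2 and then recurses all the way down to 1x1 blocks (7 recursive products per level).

Matrix multiplication for 331x331 matrices:

Strassen's algorithm requires power-of-2 dimensions. Pad 331x331 to 512x512 (next power of 2).

Standard algorithm: 331^3 = 36264691 multiplications
Strassen's algorithm: 7^(log2(512)) = 7^9 = 40353607 multiplications
Difference: 36264691 - 40353607 = -4088916 (Strassen uses MORE here due to padding overhead — for small or just-over-power-of-2 n, padding can outweigh the per-level savings)

Standard: 36264691 multiplications (331^3). Strassen: 40353607 multiplications (7^9, after padding to 512x512). Strassen reduces 8 recursive multiplications to 7 at each level.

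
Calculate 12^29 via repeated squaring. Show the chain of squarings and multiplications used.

Computing 12^29 by squaring (build up from 12^1; each line after the first costs one multiplication):

12^1 = 12
12^2 = (12^1)^2 = 12^2 = 144
12^3 = 12 * 12^2 = 12 * 144 = 1728
12^6 = (12^3)^2 = 1728^2 = 2985984
12^7 = 12 * 12^6 = 12 * 2985984 = 35831808
12^14 = (12^7)^2 = 35831808^2 = 1283918464548864
12^28 = (12^14)^2 = 1283918464548864^2 = 1648446623609512543951043690496
12^29 = 12 * 12^28 = 12 * 1648446623609512543951043690496 = 19781359483314150527412524285952

Result: 19781359483314150527412524285952
Multiplications needed: 7 (7 lines after 12^1)

12^29 = 19781359483314150527412524285952. Using exponentiation by squaring, this requires 7 multiplications. The key idea: if the exponent is even, square the half-power; if odd, multiply by the base once.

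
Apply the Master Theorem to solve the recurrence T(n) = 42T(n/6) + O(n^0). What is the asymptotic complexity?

Master Theorem for T(n) = 42T(n/6) + O(n^0):

a = 42, b = 6, c = 0
log_b(a) = log_6(42) = 2.0860

Case 1: c = 0 < log_6(42) = 2.0860
T(n) = O(n^(log_6 42))

For T(n) = 42T(n/6) + O(n^0): log_6(42) = 2.0860. This is Case 1 of the Master Theorem (c < log_b(a), work dominated by leaves), giving O(n^(log_6 42)).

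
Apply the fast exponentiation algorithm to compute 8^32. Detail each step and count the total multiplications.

Computing 8^32 by squaring (build up from 8^1; each line after the first costs one multiplication):

8^1 = 8
8^2 = (8^1)^2 = 8^2 = 64
8^4 = (8^2)^2 = 64^2 = 4096
8^8 = (8^4)^2 = 4096^2 = 16777216
8^16 = (8^8)^2 = 16777216^2 = 281474976710656
8^32 = (8^16)^2 = 281474976710656^2 = 79228162514264337593543950336

Result: 79228162514264337593543950336
Multiplications needed: 5 (5 lines after 8^1)

8^32 = 79228162514264337593543950336. Using exponentiation by squaring, this requires 5 multiplications. The key idea: if the exponent is even, square the half-power; if odd, multiply by the base once.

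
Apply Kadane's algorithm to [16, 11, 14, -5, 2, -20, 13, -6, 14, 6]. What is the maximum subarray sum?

Using Kadane's algorithm on [16, 11, 14, -5, 2, -20, 13, -6, 14, 6]:

Scanning through the array:
Position 1 (value 11): max_ending_here = 27, max_so_far = 27
Position 2 (value 14): max_ending_here = 41, max_so_far = 41
Position 3 (value -5): max_ending_here = 36, max_so_far = 41
Position 4 (value 2): max_ending_here = 38, max_so_far = 41
Position 5 (value -20): max_ending_here = 18, max_so_far = 41
Position 6 (value 13): max_ending_here = 31, max_so_far = 41
Position 7 (value -6): max_ending_here = 25, max_so_far = 41
Position 8 (value 14): max_ending_here = 39, max_so_far = 41
Position 9 (value 6): max_ending_here = 45, max_so_far = 45

Maximum subarray: [16, 11, 14, -5, 2, -20, 13, -6, 14, 6]
Maximum sum: 45

The maximum subarray is [16, 11, 14, -5, 2, -20, 13, -6, 14, 6] with sum 45. This subarray runs from index 0 to index 9.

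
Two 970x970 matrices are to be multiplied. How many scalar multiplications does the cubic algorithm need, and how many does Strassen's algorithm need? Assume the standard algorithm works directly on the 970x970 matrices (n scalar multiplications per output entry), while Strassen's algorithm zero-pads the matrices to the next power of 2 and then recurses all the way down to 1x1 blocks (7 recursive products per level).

Matrix multiplication for 970x970 matrices:

Strassen's algorithm requires power-of-2 dimensions. Pad 970x970 to 1024x1024 (next power of 2).

Standard algorithm: 970^3 = 912673000 multiplications
Strassen's algorithm: 7^(log2(1024)) = 7^10 = 282475249 multiplications
Savings: 912673000 - 282475249 = 630197751 multiplications

Standard: 912673000 multiplications (970^3). Strassen: 282475249 multiplications (7^10, after padding to 1024x1024). Strassen reduces 8 recursive multiplications to 7 at each level.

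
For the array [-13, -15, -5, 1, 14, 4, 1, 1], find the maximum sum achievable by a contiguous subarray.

Using Kadane's algorithm on [-13, -15, -5, 1, 14, 4, 1, 1]:

Scanning through the array:
Position 1 (value -15): max_ending_here = -15, max_so_far = -13
Position 2 (value -5): max_ending_here = -5, max_so_far = -5
Position 3 (value 1): max_ending_here = 1, max_so_far = 1
Position 4 (value 14): max_ending_here = 15, max_so_far = 15
Position 5 (value 4): max_ending_here = 19, max_so_far = 19
Position 6 (value 1): max_ending_here = 20, max_so_far = 20
Position 7 (value 1): max_ending_here = 21, max_so_far = 21

Maximum subarray: [1, 14, 4, 1, 1]
Maximum sum: 21

The maximum subarray is [1, 14, 4, 1, 1] with sum 21. This subarray runs from index 3 to index 7.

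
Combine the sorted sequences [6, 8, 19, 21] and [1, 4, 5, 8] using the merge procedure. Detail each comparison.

Merging process:

Compare 6 vs 1: take 1 from right. Merged: [1]
Compare 6 vs 4: take 4 from right. Merged: [1, 4]
Compare 6 vs 5: take 5 from right. Merged: [1, 4, 5]
Compare 6 vs 8: take 6 from left. Merged: [1, 4, 5, 6]
Compare 8 vs 8: take 8 from left. Merged: [1, 4, 5, 6, 8]
Compare 19 vs 8: take 8 from right. Merged: [1, 4, 5, 6, 8, 8]
Append remaining from left: [19, 21]. Merged: [1, 4, 5, 6, 8, 8, 19, 21]

Final merged array: [1, 4, 5, 6, 8, 8, 19, 21]
Total comparisons: 6

The merged array is [1, 4, 5, 6, 8, 8, 19, 21], requiring 6 comparisons. The merge step runs in O(n) time where n is the total number of elements.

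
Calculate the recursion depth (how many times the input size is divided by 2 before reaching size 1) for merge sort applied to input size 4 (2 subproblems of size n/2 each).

For divide and conquer with division factor 2:

Problem sizes at each level:
Level 0: 4
Level 1: 2
Level 2: 1

The root is level 0 and the size-1 base case is level 2 (the tree spans levels 0 through 2, i.e. 3 levels counting the root), so the depth is the number of divisions: log_2(4) = 2

The recursion tree depth is log_2(4) = 2. At each level, the problem size is divided by 2, so it takes 2 divisions to reduce to a base case of size 1. The algorithm makes 2 recursive calls at each level.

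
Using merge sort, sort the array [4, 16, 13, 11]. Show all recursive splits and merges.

Merge sort trace:

Split: [4, 16, 13, 11] -> [4, 16] and [13, 11]
  Split: [4, 16] -> [4] and [16]
  Merge: [4] + [16] -> [4, 16]
  Split: [13, 11] -> [13] and [11]
  Merge: [13] + [11] -> [11, 13]
Merge: [4, 16] + [11, 13] -> [4, 11, 13, 16]

Final sorted array: [4, 11, 13, 16]

The merge sort proceeds by recursively splitting the array and merging sorted halves.
After all merges, the sorted array is [4, 11, 13, 16].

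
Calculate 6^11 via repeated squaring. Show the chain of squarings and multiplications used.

Computing 6^11 by squaring (build up from 6^1; each line after the first costs one multiplication):

6^1 = 6
6^2 = (6^1)^2 = 6^2 = 36
6^4 = (6^2)^2 = 36^2 = 1296
6^5 = 6 * 6^4 = 6 * 1296 = 7776
6^10 = (6^5)^2 = 7776^2 = 60466176
6^11 = 6 * 6^10 = 6 * 60466176 = 362797056

Result: 362797056
Multiplications needed: 5 (5 lines after 6^1)

6^11 = 362797056. Using exponentiation by squaring, this requires 5 multiplications. The key idea: if the exponent is even, square the half-power; if odd, multiply by the base once.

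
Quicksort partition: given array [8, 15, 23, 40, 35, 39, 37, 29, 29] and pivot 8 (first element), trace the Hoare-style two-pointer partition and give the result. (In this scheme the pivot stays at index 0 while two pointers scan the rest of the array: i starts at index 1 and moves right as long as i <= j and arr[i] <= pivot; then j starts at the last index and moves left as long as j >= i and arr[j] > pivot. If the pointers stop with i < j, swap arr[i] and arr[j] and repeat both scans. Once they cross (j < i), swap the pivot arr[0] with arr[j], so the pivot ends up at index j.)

Hoare-style two-pointer partition with pivot = 8:

Initial array: [8, 15, 23, 40, 35, 39, 37, 29, 29]

Pointers start at i = 1, j = 8.
i ends at 1, j ends at 0: the pointers have crossed (j < i), so scanning stops.

j = 0, so swapping arr[0] with arr[j] leaves the pivot at position 0: [8, 15, 23, 40, 35, 39, 37, 29, 29]
Pivot position: 0

After partitioning with pivot 8, the array becomes [8, 15, 23, 40, 35, 39, 37, 29, 29]. The pivot is placed at index 0. All elements to the left of the pivot are <= 8, and all elements to the right are > 8.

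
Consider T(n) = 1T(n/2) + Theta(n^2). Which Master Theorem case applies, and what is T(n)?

Master Theorem for T(n) = 1T(n/2) + O(n^2):

a = 1, b = 2, c = 2
log_b(a) = log_2(1) = 0.0000

Case 3: c = 2 > log_2(1) = 0.0000
T(n) = O(n^2) = O(n^2)

For T(n) = 1T(n/2) + O(n^2): log_2(1) = 0.0000. This is Case 3 of the Master Theorem (c > log_b(a), work dominated by root), giving O(n^2).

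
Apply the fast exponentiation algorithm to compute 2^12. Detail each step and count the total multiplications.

Computing 2^12 by squaring (build up from 2^1; each line after the first costs one multiplication):

2^1 = 2
2^2 = (2^1)^2 = 2^2 = 4
2^3 = 2 * 2^2 = 2 * 4 = 8
2^6 = (2^3)^2 = 8^2 = 64
2^12 = (2^6)^2 = 64^2 = 4096

Result: 4096
Multiplications needed: 4 (4 lines after 2^1)

2^12 = 4096. Using exponentiation by squaring, this requires 4 multiplications. The key idea: if the exponent is even, square the half-power; if odd, multiply by the base once.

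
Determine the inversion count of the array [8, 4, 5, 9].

Finding inversions in [8, 4, 5, 9]:

(0, 1): arr[0]=8 > arr[1]=4
(0, 2): arr[0]=8 > arr[2]=5

Total inversions: 2

The array has 2 inversion(s): (0,1), (0,2). Each pair (i,j) satisfies i < j and arr[i] > arr[j].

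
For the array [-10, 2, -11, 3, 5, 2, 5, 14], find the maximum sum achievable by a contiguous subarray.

Using Kadane's algorithm on [-10, 2, -11, 3, 5, 2, 5, 14]:

Scanning through the array:
Position 1 (value 2): max_ending_here = 2, max_so_far = 2
Position 2 (value -11): max_ending_here = -9, max_so_far = 2
Position 3 (value 3): max_ending_here = 3, max_so_far = 3
Position 4 (value 5): max_ending_here = 8, max_so_far = 8
Position 5 (value 2): max_ending_here = 10, max_so_far = 10
Position 6 (value 5): max_ending_here = 15, max_so_far = 15
Position 7 (value 14): max_ending_here = 29, max_so_far = 29

Maximum subarray: [3, 5, 2, 5, 14]
Maximum sum: 29

The maximum subarray is [3, 5, 2, 5, 14] with sum 29. This subarray runs from index 3 to index 7.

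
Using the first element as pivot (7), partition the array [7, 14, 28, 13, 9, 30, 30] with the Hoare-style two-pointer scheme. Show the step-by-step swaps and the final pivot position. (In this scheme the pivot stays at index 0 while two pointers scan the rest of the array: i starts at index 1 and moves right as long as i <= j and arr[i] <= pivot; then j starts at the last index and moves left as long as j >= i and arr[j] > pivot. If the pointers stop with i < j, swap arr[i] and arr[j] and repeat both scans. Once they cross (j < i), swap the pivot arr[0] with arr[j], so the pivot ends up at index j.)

Hoare-style two-pointer partition with pivot = 7:

Initial array: [7, 14, 28, 13, 9, 30, 30]

Pointers start at i = 1, j = 6.
i ends at 1, j ends at 0: the pointers have crossed (j < i), so scanning stops.

j = 0, so swapping arr[0] with arr[j] leaves the pivot at position 0: [7, 14, 28, 13, 9, 30, 30]
Pivot position: 0

After partitioning with pivot 7, the array becomes [7, 14, 28, 13, 9, 30, 30]. The pivot is placed at index 0. All elements to the left of the pivot are <= 7, and all elements to the right are > 7.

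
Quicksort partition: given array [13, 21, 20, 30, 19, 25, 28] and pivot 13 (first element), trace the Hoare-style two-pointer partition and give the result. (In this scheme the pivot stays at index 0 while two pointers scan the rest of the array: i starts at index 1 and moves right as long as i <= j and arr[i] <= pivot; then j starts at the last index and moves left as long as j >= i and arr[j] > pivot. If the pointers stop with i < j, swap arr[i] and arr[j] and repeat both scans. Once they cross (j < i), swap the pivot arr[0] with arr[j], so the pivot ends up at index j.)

Hoare-style two-pointer partition with pivot = 13:

Initial array: [13, 21, 20, 30, 19, 25, 28]

Pointers start at i = 1, j = 6.
i ends at 1, j ends at 0: the pointers have crossed (j < i), so scanning stops.

j = 0, so swapping arr[0] with arr[j] leaves the pivot at position 0: [13, 21, 20, 30, 19, 25, 28]
Pivot position: 0

After partitioning with pivot 13, the array becomes [13, 21, 20, 30, 19, 25, 28]. The pivot is placed at index 0. All elements to the left of the pivot are <= 13, and all elements to the right are > 13.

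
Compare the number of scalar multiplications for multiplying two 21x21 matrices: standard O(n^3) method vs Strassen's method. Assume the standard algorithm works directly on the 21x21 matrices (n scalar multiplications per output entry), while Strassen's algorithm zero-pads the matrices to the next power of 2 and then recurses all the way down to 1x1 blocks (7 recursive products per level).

Matrix multiplication for 21x21 matrices:

Strassen's algorithm requires power-of-2 dimensions. Pad 21x21 to 32x32 (next power of 2).

Standard algorithm: 21^3 = 9261 multiplications
Strassen's algorithm: 7^(log2(32)) = 7^5 = 16807 multiplications
Difference: 9261 - 16807 = -7546 (Strassen uses MORE here due to padding overhead — for small or just-over-power-of-2 n, padding can outweigh the per-level savings)

Standard: 9261 multiplications (21^3). Strassen: 16807 multiplications (7^5, after padding to 32x32). Strassen reduces 8 recursive multiplications to 7 at each level.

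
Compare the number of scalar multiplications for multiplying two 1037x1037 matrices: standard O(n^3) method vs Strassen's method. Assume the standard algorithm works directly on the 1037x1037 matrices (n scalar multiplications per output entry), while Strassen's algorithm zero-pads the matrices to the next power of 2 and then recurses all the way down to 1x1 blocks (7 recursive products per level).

Matrix multiplication for 1037x1037 matrices:

Strassen's algorithm requires power-of-2 dimensions. Pad 1037x1037 to 2048x2048 (next power of 2).

Standard algorithm: 1037^3 = 1115157653 multiplications
Strassen's algorithm: 7^(log2(2048)) = 7^11 = 1977326743 multiplications
Difference: 1115157653 - 1977326743 = -862169090 (Strassen uses MORE here due to padding overhead — for small or just-over-power-of-2 n, padding can outweigh the per-level savings)

Standard: 1115157653 multiplications (1037^3). Strassen: 1977326743 multiplications (7^11, after padding to 2048x2048). Strassen reduces 8 recursive multiplications to 7 at each level.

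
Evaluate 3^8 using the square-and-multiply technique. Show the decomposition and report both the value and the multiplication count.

Computing 3^8 by squaring (build up from 3^1; each line after the first costs one multiplication):

3^1 = 3
3^2 = (3^1)^2 = 3^2 = 9
3^4 = (3^2)^2 = 9^2 = 81
3^8 = (3^4)^2 = 81^2 = 6561

Result: 6561
Multiplications needed: 3 (3 lines after 3^1)

3^8 = 6561. Using exponentiation by squaring, this requires 3 multiplications. The key idea: if the exponent is even, square the half-power; if odd, multiply by the base once.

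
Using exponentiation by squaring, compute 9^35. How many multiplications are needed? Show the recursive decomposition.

Computing 9^35 by squaring (build up from 9^1; each line after the first costs one multiplication):

9^1 = 9
9^2 = (9^1)^2 = 9^2 = 81
9^4 = (9^2)^2 = 81^2 = 6561
9^8 = (9^4)^2 = 6561^2 = 43046721
9^16 = (9^8)^2 = 43046721^2 = 1853020188851841
9^17 = 9 * 9^16 = 9 * 1853020188851841 = 16677181699666569
9^34 = (9^17)^2 = 16677181699666569^2 = 278128389443693511257285776231761
9^35 = 9 * 9^34 = 9 * 278128389443693511257285776231761 = 2503155504993241601315571986085849

Result: 2503155504993241601315571986085849
Multiplications needed: 7 (7 lines after 9^1)

9^35 = 2503155504993241601315571986085849. Using exponentiation by squaring, this requires 7 multiplications. The key idea: if the exponent is even, square the half-power; if odd, multiply by the base once.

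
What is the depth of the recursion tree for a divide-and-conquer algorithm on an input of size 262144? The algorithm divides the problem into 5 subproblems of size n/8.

For divide and conquer with division factor 8:

Problem sizes at each level:
Level 0: 262144
Level 1: 32768
Level 2: 4096
Level 3: 512
Level 4: 64
Level 5: 8
Level 6: 1

The root is level 0 and the size-1 base case is level 6 (the tree spans levels 0 through 6, i.e. 7 levels counting the root), so the depth is the number of divisions: log_8(262144) = 6

The recursion tree depth is log_8(262144) = 6. At each level, the problem size is divided by 8, so it takes 6 divisions to reduce to a base case of size 1. The algorithm makes 5 recursive calls at each level.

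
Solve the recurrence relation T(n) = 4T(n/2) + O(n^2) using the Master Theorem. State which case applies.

Master Theorem for T(n) = 4T(n/2) + O(n^2):

a = 4, b = 2, c = 2
log_b(a) = log_2(4) = 2.0000

Case 2: c = 2 = log_2(4) = 2.0000
T(n) = O(n^2 log n) = O(n^2 log n)

For T(n) = 4T(n/2) + O(n^2): log_2(4) = 2.0000. This is Case 2 of the Master Theorem (c = log_b(a), equal work at all levels), giving O(n^2 log n).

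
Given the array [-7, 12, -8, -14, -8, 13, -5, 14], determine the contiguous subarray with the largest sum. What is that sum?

Using Kadane's algorithm on [-7, 12, -8, -14, -8, 13, -5, 14]:

Scanning through the array:
Position 1 (value 12): max_ending_here = 12, max_so_far = 12
Position 2 (value -8): max_ending_here = 4, max_so_far = 12
Position 3 (value -14): max_ending_here = -10, max_so_far = 12
Position 4 (value -8): max_ending_here = -8, max_so_far = 12
Position 5 (value 13): max_ending_here = 13, max_so_far = 13
Position 6 (value -5): max_ending_here = 8, max_so_far = 13
Position 7 (value 14): max_ending_here = 22, max_so_far = 22

Maximum subarray: [13, -5, 14]
Maximum sum: 22

The maximum subarray is [13, -5, 14] with sum 22. This subarray runs from index 5 to index 7.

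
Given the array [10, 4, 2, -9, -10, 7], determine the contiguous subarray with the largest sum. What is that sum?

Using Kadane's algorithm on [10, 4, 2, -9, -10, 7]:

Scanning through the array:
Position 1 (value 4): max_ending_here = 14, max_so_far = 14
Position 2 (value 2): max_ending_here = 16, max_so_far = 16
Position 3 (value -9): max_ending_here = 7, max_so_far = 16
Position 4 (value -10): max_ending_here = -3, max_so_far = 16
Position 5 (value 7): max_ending_here = 7, max_so_far = 16

Maximum subarray: [10, 4, 2]
Maximum sum: 16

The maximum subarray is [10, 4, 2] with sum 16. This subarray runs from index 0 to index 2.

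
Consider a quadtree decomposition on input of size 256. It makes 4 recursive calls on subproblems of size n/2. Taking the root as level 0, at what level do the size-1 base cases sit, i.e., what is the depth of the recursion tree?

For divide and conquer with division factor 2:

Problem sizes at each level:
Level 0: 256
Level 1: 128
Level 2: 64
Level 3: 32
Level 4: 16
Level 5: 8
Level 6: 4
Level 7: 2
Level 8: 1

The root is level 0 and the size-1 base case is level 8 (the tree spans levels 0 through 8, i.e. 9 levels counting the root), so the depth is the number of divisions: log_2(256) = 8

The recursion tree depth is log_2(256) = 8. At each level, the problem size is divided by 2, so it takes 8 divisions to reduce to a base case of size 1. The algorithm makes 4 recursive calls at each level.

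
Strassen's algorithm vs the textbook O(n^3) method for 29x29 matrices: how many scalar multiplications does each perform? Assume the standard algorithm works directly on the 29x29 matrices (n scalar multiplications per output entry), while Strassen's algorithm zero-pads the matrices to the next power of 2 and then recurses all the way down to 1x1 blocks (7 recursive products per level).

Matrix multiplication for 29x29 matrices:

Strassen's algorithm requires power-of-2 dimensions. Pad 29x29 to 32x32 (next power of 2).

Standard algorithm: 29^3 = 24389 multiplications
Strassen's algorithm: 7^(log2(32)) = 7^5 = 16807 multiplications
Savings: 24389 - 16807 = 7582 multiplications

Standard: 24389 multiplications (29^3). Strassen: 16807 multiplications (7^5, after padding to 32x32). Strassen reduces 8 recursive multiplications to 7 at each level.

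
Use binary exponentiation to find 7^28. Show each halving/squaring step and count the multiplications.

Computing 7^28 by squaring (build up from 7^1; each line after the first costs one multiplication):

7^1 = 7
7^2 = (7^1)^2 = 7^2 = 49
7^3 = 7 * 7^2 = 7 * 49 = 343
7^6 = (7^3)^2 = 343^2 = 117649
7^7 = 7 * 7^6 = 7 * 117649 = 823543
7^14 = (7^7)^2 = 823543^2 = 678223072849
7^28 = (7^14)^2 = 678223072849^2 = 459986536544739960976801

Result: 459986536544739960976801
Multiplications needed: 6 (6 lines after 7^1)

7^28 = 459986536544739960976801. Using exponentiation by squaring, this requires 6 multiplications. The key idea: if the exponent is even, square the half-power; if odd, multiply by the base once.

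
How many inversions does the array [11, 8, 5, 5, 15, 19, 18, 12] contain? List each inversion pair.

Finding inversions in [11, 8, 5, 5, 15, 19, 18, 12]:

(0, 1): arr[0]=11 > arr[1]=8
(0, 2): arr[0]=11 > arr[2]=5
(0, 3): arr[0]=11 > arr[3]=5
(1, 2): arr[1]=8 > arr[2]=5
(1, 3): arr[1]=8 > arr[3]=5
(4, 7): arr[4]=15 > arr[7]=12
(5, 6): arr[5]=19 > arr[6]=18
(5, 7): arr[5]=19 > arr[7]=12
(6, 7): arr[6]=18 > arr[7]=12

Total inversions: 9

The array has 9 inversion(s): (0,1), (0,2), (0,3), (1,2), (1,3), (4,7), (5,6), (5,7), (6,7). Each pair (i,j) satisfies i < j and arr[i] > arr[j].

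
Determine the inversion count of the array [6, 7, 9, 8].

Finding inversions in [6, 7, 9, 8]:

(2, 3): arr[2]=9 > arr[3]=8

Total inversions: 1

The array has 1 inversion(s): (2,3). Each pair (i,j) satisfies i < j and arr[i] > arr[j].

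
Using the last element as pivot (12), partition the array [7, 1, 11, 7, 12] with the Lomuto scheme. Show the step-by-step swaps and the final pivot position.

Lomuto partition with pivot = 12:

Initial array: [7, 1, 11, 7, 12]

arr[0]=7 <= 12: swap with position 0, array becomes [7, 1, 11, 7, 12]
arr[1]=1 <= 12: swap with position 1, array becomes [7, 1, 11, 7, 12]
arr[2]=11 <= 12: swap with position 2, array becomes [7, 1, 11, 7, 12]
arr[3]=7 <= 12: swap with position 3, array becomes [7, 1, 11, 7, 12]

Place pivot at position 4: [7, 1, 11, 7, 12]
Pivot position: 4

After partitioning with pivot 12, the array becomes [7, 1, 11, 7, 12]. The pivot is placed at index 4. All elements to the left of the pivot are <= 12, and all elements to the right are > 12.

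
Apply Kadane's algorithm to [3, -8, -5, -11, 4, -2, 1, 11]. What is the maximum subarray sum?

Using Kadane's algorithm on [3, -8, -5, -11, 4, -2, 1, 11]:

Scanning through the array:
Position 1 (value -8): max_ending_here = -5, max_so_far = 3
Position 2 (value -5): max_ending_here = -5, max_so_far = 3
Position 3 (value -11): max_ending_here = -11, max_so_far = 3
Position 4 (value 4): max_ending_here = 4, max_so_far = 4
Position 5 (value -2): max_ending_here = 2, max_so_far = 4
Position 6 (value 1): max_ending_here = 3, max_so_far = 4
Position 7 (value 11): max_ending_here = 14, max_so_far = 14

Maximum subarray: [4, -2, 1, 11]
Maximum sum: 14

The maximum subarray is [4, -2, 1, 11] with sum 14. This subarray runs from index 4 to index 7.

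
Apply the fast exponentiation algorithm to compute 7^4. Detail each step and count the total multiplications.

Computing 7^4 by squaring (build up from 7^1; each line after the first costs one multiplication):

7^1 = 7
7^2 = (7^1)^2 = 7^2 = 49
7^4 = (7^2)^2 = 49^2 = 2401

Result: 2401
Multiplications needed: 2 (2 lines after 7^1)

7^4 = 2401. Using exponentiation by squaring, this requires 2 multiplications. The key idea: if the exponent is even, square the half-power; if odd, multiply by the base once.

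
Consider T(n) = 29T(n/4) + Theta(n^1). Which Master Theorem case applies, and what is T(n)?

Master Theorem for T(n) = 29T(n/4) + O(n^1):

a = 29, b = 4, c = 1
log_b(a) = log_4(29) = 2.4290

Case 1: c = 1 < log_4(29) = 2.4290
T(n) = O(n^(log_4 29))

For T(n) = 29T(n/4) + O(n^1): log_4(29) = 2.4290. This is Case 1 of the Master Theorem (c < log_b(a), work dominated by leaves), giving O(n^(log_4 29)).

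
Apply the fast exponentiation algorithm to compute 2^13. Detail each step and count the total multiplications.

Computing 2^13 by squaring (build up from 2^1; each line after the first costs one multiplication):

2^1 = 2
2^2 = (2^1)^2 = 2^2 = 4
2^3 = 2 * 2^2 = 2 * 4 = 8
2^6 = (2^3)^2 = 8^2 = 64
2^12 = (2^6)^2 = 64^2 = 4096
2^13 = 2 * 2^12 = 2 * 4096 = 8192

Result: 8192
Multiplications needed: 5 (5 lines after 2^1)

2^13 = 8192. Using exponentiation by squaring, this requires 5 multiplications. The key idea: if the exponent is even, square the half-power; if odd, multiply by the base once.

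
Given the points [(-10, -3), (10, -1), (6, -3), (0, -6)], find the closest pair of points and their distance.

Computing all pairwise distances among 4 points:

d((-10, -3), (10, -1)) = 20.0998
d((-10, -3), (6, -3)) = 16.0
d((-10, -3), (0, -6)) = 10.4403
d((10, -1), (6, -3)) = 4.4721 <-- minimum
d((10, -1), (0, -6)) = 11.1803
d((6, -3), (0, -6)) = 6.7082

Closest pair: (10, -1) and (6, -3) with distance 4.4721

The closest pair is (10, -1) and (6, -3) with Euclidean distance 4.4721. For 4 points, brute-force pairwise comparison is shown above. For large n, the divide-and-conquer algorithm (sort by x, recurse on halves, check the dividing strip) achieves O(n log n).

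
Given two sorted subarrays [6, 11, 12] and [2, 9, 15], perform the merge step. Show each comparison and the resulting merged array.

Merging process:

Compare 6 vs 2: take 2 from right. Merged: [2]
Compare 6 vs 9: take 6 from left. Merged: [2, 6]
Compare 11 vs 9: take 9 from right. Merged: [2, 6, 9]
Compare 11 vs 15: take 11 from left. Merged: [2, 6, 9, 11]
Compare 12 vs 15: take 12 from left. Merged: [2, 6, 9, 11, 12]
Append remaining from right: [15]. Merged: [2, 6, 9, 11, 12, 15]

Final merged array: [2, 6, 9, 11, 12, 15]
Total comparisons: 5

The merged array is [2, 6, 9, 11, 12, 15], requiring 5 comparisons. The merge step runs in O(n) time where n is the total number of elements.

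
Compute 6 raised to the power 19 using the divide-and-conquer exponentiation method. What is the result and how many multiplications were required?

Computing 6^19 by squaring (build up from 6^1; each line after the first costs one multiplication):

6^1 = 6
6^2 = (6^1)^2 = 6^2 = 36
6^4 = (6^2)^2 = 36^2 = 1296
6^8 = (6^4)^2 = 1296^2 = 1679616
6^9 = 6 * 6^8 = 6 * 1679616 = 10077696
6^18 = (6^9)^2 = 10077696^2 = 101559956668416
6^19 = 6 * 6^18 = 6 * 101559956668416 = 609359740010496

Result: 609359740010496
Multiplications needed: 6 (6 lines after 6^1)

6^19 = 609359740010496. Using exponentiation by squaring, this requires 6 multiplications. The key idea: if the exponent is even, square the half-power; if odd, multiply by the base once.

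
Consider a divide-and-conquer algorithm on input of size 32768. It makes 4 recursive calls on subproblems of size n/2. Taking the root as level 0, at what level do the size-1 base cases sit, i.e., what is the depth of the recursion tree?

For divide and conquer with division factor 2:

Problem sizes at each level:
Level 0: 32768
Level 1: 16384
Level 2: 8192
Level 3: 4096
Level 4: 2048
Level 5: 1024
Level 6: 512
Level 7: 256
Level 8: 128
Level 9: 64
Level 10: 32
Level 11: 16
Level 12: 8
Level 13: 4
Level 14: 2
Level 15: 1

The root is level 0 and the size-1 base case is level 15 (the tree spans levels 0 through 15, i.e. 16 levels counting the root), so the depth is the number of divisions: log_2(32768) = 15

The recursion tree depth is log_2(32768) = 15. At each level, the problem size is divided by 2, so it takes 15 divisions to reduce to a base case of size 1. The algorithm makes 4 recursive calls at each level.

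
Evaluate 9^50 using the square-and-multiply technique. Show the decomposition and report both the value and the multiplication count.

Computing 9^50 by squaring (build up from 9^1; each line after the first costs one multiplication):

9^1 = 9
9^2 = (9^1)^2 = 9^2 = 81
9^3 = 9 * 9^2 = 9 * 81 = 729
9^6 = (9^3)^2 = 729^2 = 531441
9^12 = (9^6)^2 = 531441^2 = 282429536481
9^24 = (9^12)^2 = 282429536481^2 = 79766443076872509863361
9^25 = 9 * 9^24 = 9 * 79766443076872509863361 = 717897987691852588770249
9^50 = (9^25)^2 = 717897987691852588770249^2 = 515377520732011331036461129765621272702107522001

Result: 515377520732011331036461129765621272702107522001
Multiplications needed: 7 (7 lines after 9^1)

9^50 = 515377520732011331036461129765621272702107522001. Using exponentiation by squaring, this requires 7 multiplications. The key idea: if the exponent is even, square the half-power; if odd, multiply by the base once.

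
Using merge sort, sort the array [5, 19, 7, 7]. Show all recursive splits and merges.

Merge sort trace:

Split: [5, 19, 7, 7] -> [5, 19] and [7, 7]
  Split: [5, 19] -> [5] and [19]
  Merge: [5] + [19] -> [5, 19]
  Split: [7, 7] -> [7] and [7]
  Merge: [7] + [7] -> [7, 7]
Merge: [5, 19] + [7, 7] -> [5, 7, 7, 19]

Final sorted array: [5, 7, 7, 19]

The merge sort proceeds by recursively splitting the array and merging sorted halves.
After all merges, the sorted array is [5, 7, 7, 19].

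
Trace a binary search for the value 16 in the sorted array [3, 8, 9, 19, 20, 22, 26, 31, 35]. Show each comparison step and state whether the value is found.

Binary search for 16 in [3, 8, 9, 19, 20, 22, 26, 31, 35]:

lo=0, hi=8, mid=4, arr[mid]=20 -> 20 > 16, search left half
lo=0, hi=3, mid=1, arr[mid]=8 -> 8 < 16, search right half
lo=2, hi=3, mid=2, arr[mid]=9 -> 9 < 16, search right half
lo=3, hi=3, mid=3, arr[mid]=19 -> 19 > 16, search left half
lo=3 > hi=2, target 16 not found

Binary search determines that 16 is not in the array after 4 comparisons. The search space was exhausted without finding the target.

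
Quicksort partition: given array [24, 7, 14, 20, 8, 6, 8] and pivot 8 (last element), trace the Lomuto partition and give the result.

Lomuto partition with pivot = 8:

Initial array: [24, 7, 14, 20, 8, 6, 8]

arr[0]=24 > 8: no swap
arr[1]=7 <= 8: swap with position 0, array becomes [7, 24, 14, 20, 8, 6, 8]
arr[2]=14 > 8: no swap
arr[3]=20 > 8: no swap
arr[4]=8 <= 8: swap with position 1, array becomes [7, 8, 14, 20, 24, 6, 8]
arr[5]=6 <= 8: swap with position 2, array becomes [7, 8, 6, 20, 24, 14, 8]

Place pivot at position 3: [7, 8, 6, 8, 24, 14, 20]
Pivot position: 3

After partitioning with pivot 8, the array becomes [7, 8, 6, 8, 24, 14, 20]. The pivot is placed at index 3. All elements to the left of the pivot are <= 8, and all elements to the right are > 8.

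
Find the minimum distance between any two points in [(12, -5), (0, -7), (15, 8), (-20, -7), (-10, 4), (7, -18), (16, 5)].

Computing all pairwise distances among 7 points:

d((12, -5), (0, -7)) = 12.1655
d((12, -5), (15, 8)) = 13.3417
d((12, -5), (-20, -7)) = 32.0624
d((12, -5), (-10, 4)) = 23.7697
d((12, -5), (7, -18)) = 13.9284
d((12, -5), (16, 5)) = 10.7703
d((0, -7), (15, 8)) = 21.2132
d((0, -7), (-20, -7)) = 20.0
d((0, -7), (-10, 4)) = 14.8661
d((0, -7), (7, -18)) = 13.0384
d((0, -7), (16, 5)) = 20.0
d((15, 8), (-20, -7)) = 38.0789
d((15, 8), (-10, 4)) = 25.318
d((15, 8), (7, -18)) = 27.2029
d((15, 8), (16, 5)) = 3.1623 <-- minimum
d((-20, -7), (-10, 4)) = 14.8661
d((-20, -7), (7, -18)) = 29.1548
d((-20, -7), (16, 5)) = 37.9473
d((-10, 4), (7, -18)) = 27.8029
d((-10, 4), (16, 5)) = 26.0192
d((7, -18), (16, 5)) = 24.6982

Closest pair: (15, 8) and (16, 5) with distance 3.1623

The closest pair is (15, 8) and (16, 5) with Euclidean distance 3.1623. For 7 points, brute-force pairwise comparison is shown above. For large n, the divide-and-conquer algorithm (sort by x, recurse on halves, check the dividing strip) achieves O(n log n).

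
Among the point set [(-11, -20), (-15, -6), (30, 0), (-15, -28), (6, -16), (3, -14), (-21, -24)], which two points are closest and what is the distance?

Computing all pairwise distances among 7 points:

d((-11, -20), (-15, -6)) = 14.5602
d((-11, -20), (30, 0)) = 45.618
d((-11, -20), (-15, -28)) = 8.9443
d((-11, -20), (6, -16)) = 17.4642
d((-11, -20), (3, -14)) = 15.2315
d((-11, -20), (-21, -24)) = 10.7703
d((-15, -6), (30, 0)) = 45.3982
d((-15, -6), (-15, -28)) = 22.0
d((-15, -6), (6, -16)) = 23.2594
d((-15, -6), (3, -14)) = 19.6977
d((-15, -6), (-21, -24)) = 18.9737
d((30, 0), (-15, -28)) = 53.0
d((30, 0), (6, -16)) = 28.8444
d((30, 0), (3, -14)) = 30.4138
d((30, 0), (-21, -24)) = 56.3649
d((-15, -28), (6, -16)) = 24.1868
d((-15, -28), (3, -14)) = 22.8035
d((-15, -28), (-21, -24)) = 7.2111
d((6, -16), (3, -14)) = 3.6056 <-- minimum
d((6, -16), (-21, -24)) = 28.1603
d((3, -14), (-21, -24)) = 26.0

Closest pair: (6, -16) and (3, -14) with distance 3.6056

The closest pair is (6, -16) and (3, -14) with Euclidean distance 3.6056. For 7 points, brute-force pairwise comparison is shown above. For large n, the divide-and-conquer algorithm (sort by x, recurse on halves, check the dividing strip) achieves O(n log n).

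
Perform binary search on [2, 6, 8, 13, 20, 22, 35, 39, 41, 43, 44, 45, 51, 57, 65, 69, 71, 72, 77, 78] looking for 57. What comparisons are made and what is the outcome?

Binary search for 57 in [2, 6, 8, 13, 20, 22, 35, 39, 41, 43, 44, 45, 51, 57, 65, 69, 71, 72, 77, 78]:

lo=0, hi=19, mid=9, arr[mid]=43 -> 43 < 57, search right half
lo=10, hi=19, mid=14, arr[mid]=65 -> 65 > 57, search left half
lo=10, hi=13, mid=11, arr[mid]=45 -> 45 < 57, search right half
lo=12, hi=13, mid=12, arr[mid]=51 -> 51 < 57, search right half
lo=13, hi=13, mid=13, arr[mid]=57 -> Found target at index 13!

Binary search finds 57 at index 13 after 5 comparisons. The search repeatedly halves the search space by comparing with the middle element.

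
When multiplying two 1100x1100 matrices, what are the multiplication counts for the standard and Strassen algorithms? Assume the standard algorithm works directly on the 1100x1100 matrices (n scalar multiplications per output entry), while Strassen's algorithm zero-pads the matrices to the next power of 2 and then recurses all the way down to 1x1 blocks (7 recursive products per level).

Matrix multiplication for 1100x1100 matrices:

Strassen's algorithm requires power-of-2 dimensions. Pad 1100x1100 to 2048x2048 (next power of 2).

Standard algorithm: 1100^3 = 1331000000 multiplications
Strassen's algorithm: 7^(log2(2048)) = 7^11 = 1977326743 multiplications
Difference: 1331000000 - 1977326743 = -646326743 (Strassen uses MORE here due to padding overhead — for small or just-over-power-of-2 n, padding can outweigh the per-level savings)

Standard: 1331000000 multiplications (1100^3). Strassen: 1977326743 multiplications (7^11, after padding to 2048x2048). Strassen reduces 8 recursive multiplications to 7 at each level.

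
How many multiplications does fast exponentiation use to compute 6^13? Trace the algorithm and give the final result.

Computing 6^13 by squaring (build up from 6^1; each line after the first costs one multiplication):

6^1 = 6
6^2 = (6^1)^2 = 6^2 = 36
6^3 = 6 * 6^2 = 6 * 36 = 216
6^6 = (6^3)^2 = 216^2 = 46656
6^12 = (6^6)^2 = 46656^2 = 2176782336
6^13 = 6 * 6^12 = 6 * 2176782336 = 13060694016

Result: 13060694016
Multiplications needed: 5 (5 lines after 6^1)

6^13 = 13060694016. Using exponentiation by squaring, this requires 5 multiplications. The key idea: if the exponent is even, square the half-power; if odd, multiply by the base once.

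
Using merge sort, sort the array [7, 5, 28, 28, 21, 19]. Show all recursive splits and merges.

Merge sort trace:

Split: [7, 5, 28, 28, 21, 19] -> [7, 5, 28] and [28, 21, 19]
  Split: [7, 5, 28] -> [7] and [5, 28]
    Split: [5, 28] -> [5] and [28]
    Merge: [5] + [28] -> [5, 28]
  Merge: [7] + [5, 28] -> [5, 7, 28]
  Split: [28, 21, 19] -> [28] and [21, 19]
    Split: [21, 19] -> [21] and [19]
    Merge: [21] + [19] -> [19, 21]
  Merge: [28] + [19, 21] -> [19, 21, 28]
Merge: [5, 7, 28] + [19, 21, 28] -> [5, 7, 19, 21, 28, 28]

Final sorted array: [5, 7, 19, 21, 28, 28]

The merge sort proceeds by recursively splitting the array and merging sorted halves.
After all merges, the sorted array is [5, 7, 19, 21, 28, 28].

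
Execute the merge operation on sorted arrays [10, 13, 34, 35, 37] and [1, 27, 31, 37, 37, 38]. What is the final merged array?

Merging process:

Compare 10 vs 1: take 1 from right. Merged: [1]
Compare 10 vs 27: take 10 from left. Merged: [1, 10]
Compare 13 vs 27: take 13 from left. Merged: [1, 10, 13]
Compare 34 vs 27: take 27 from right. Merged: [1, 10, 13, 27]
Compare 34 vs 31: take 31 from right. Merged: [1, 10, 13, 27, 31]
Compare 34 vs 37: take 34 from left. Merged: [1, 10, 13, 27, 31, 34]
Compare 35 vs 37: take 35 from left. Merged: [1, 10, 13, 27, 31, 34, 35]
Compare 37 vs 37: take 37 from left. Merged: [1, 10, 13, 27, 31, 34, 35, 37]
Append remaining from right: [37, 37, 38]. Merged: [1, 10, 13, 27, 31, 34, 35, 37, 37, 37, 38]

Final merged array: [1, 10, 13, 27, 31, 34, 35, 37, 37, 37, 38]
Total comparisons: 8

The merged array is [1, 10, 13, 27, 31, 34, 35, 37, 37, 37, 38], requiring 8 comparisons. The merge step runs in O(n) time where n is the total number of elements.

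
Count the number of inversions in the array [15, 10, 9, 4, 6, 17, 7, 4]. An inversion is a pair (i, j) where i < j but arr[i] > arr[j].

Finding inversions in [15, 10, 9, 4, 6, 17, 7, 4]:

(0, 1): arr[0]=15 > arr[1]=10
(0, 2): arr[0]=15 > arr[2]=9
(0, 3): arr[0]=15 > arr[3]=4
(0, 4): arr[0]=15 > arr[4]=6
(0, 6): arr[0]=15 > arr[6]=7
(0, 7): arr[0]=15 > arr[7]=4
(1, 2): arr[1]=10 > arr[2]=9
(1, 3): arr[1]=10 > arr[3]=4
(1, 4): arr[1]=10 > arr[4]=6
(1, 6): arr[1]=10 > arr[6]=7
(1, 7): arr[1]=10 > arr[7]=4
(2, 3): arr[2]=9 > arr[3]=4
(2, 4): arr[2]=9 > arr[4]=6
(2, 6): arr[2]=9 > arr[6]=7
(2, 7): arr[2]=9 > arr[7]=4
(4, 7): arr[4]=6 > arr[7]=4
(5, 6): arr[5]=17 > arr[6]=7
(5, 7): arr[5]=17 > arr[7]=4
(6, 7): arr[6]=7 > arr[7]=4

Total inversions: 19

The array has 19 inversion(s): (0,1), (0,2), (0,3), (0,4), (0,6), (0,7), (1,2), (1,3), (1,4), (1,6), (1,7), (2,3), (2,4), (2,6), (2,7), (4,7), (5,6), (5,7), (6,7). Each pair (i,j) satisfies i < j and arr[i] > arr[j].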